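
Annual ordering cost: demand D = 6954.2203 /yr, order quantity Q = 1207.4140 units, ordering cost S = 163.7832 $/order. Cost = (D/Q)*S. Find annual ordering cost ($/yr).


Number of orders = D/Q = 5.7596
Cost = 5.7596 * 163.7832 = 943.3255

943.3255 $/yr


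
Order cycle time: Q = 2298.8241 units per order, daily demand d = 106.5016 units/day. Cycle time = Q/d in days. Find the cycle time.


Cycle = 2298.8241 / 106.5016 = 21.5849

21.5849 days


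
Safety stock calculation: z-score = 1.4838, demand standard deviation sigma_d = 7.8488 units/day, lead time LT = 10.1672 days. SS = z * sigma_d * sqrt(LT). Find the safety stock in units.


sqrt(LT) = sqrt(10.1672) = 3.1886
SS = 1.4838 * 7.8488 * 3.1886 = 37.1346

37.1346 units


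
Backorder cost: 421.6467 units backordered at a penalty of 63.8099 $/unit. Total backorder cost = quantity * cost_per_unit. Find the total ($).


Total = 421.6467 * 63.8099 = 26905.2338

26905.2338 $


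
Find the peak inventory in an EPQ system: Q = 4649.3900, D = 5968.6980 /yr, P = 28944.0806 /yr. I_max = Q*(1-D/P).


D/P = 0.2062
1 - D/P = 0.7938
I_max = 4649.3900 * 0.7938 = 3690.6169

3690.6169 units


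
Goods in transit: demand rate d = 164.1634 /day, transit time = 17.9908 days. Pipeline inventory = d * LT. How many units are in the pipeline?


Pipeline = 164.1634 * 17.9908 = 2953.4309

2953.4309 units


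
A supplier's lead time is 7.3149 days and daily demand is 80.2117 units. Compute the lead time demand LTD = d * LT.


LTD = 80.2117 * 7.3149 = 586.7406

586.7406 units


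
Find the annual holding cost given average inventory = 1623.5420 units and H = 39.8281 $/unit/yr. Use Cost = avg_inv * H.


Cost = 1623.5420 * 39.8281 = 64662.5931

64662.5931 $/yr


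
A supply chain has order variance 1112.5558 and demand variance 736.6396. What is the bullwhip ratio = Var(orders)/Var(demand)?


BW = 1112.5558 / 736.6396 = 1.5103

1.5103


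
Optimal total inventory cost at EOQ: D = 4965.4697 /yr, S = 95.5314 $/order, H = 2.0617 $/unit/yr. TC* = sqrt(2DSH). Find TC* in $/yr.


2*D*S*H = 1955968.8992
TC* = sqrt(1955968.8992) = 1398.5596

1398.5596 $/yr


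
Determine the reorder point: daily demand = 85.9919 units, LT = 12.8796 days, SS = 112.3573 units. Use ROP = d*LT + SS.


d*LT = 85.9919 * 12.8796 = 1107.5413
ROP = 1107.5413 + 112.3573 = 1219.8986

1219.8986 units


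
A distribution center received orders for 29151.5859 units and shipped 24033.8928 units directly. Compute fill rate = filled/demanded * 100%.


FR = 24033.8928 / 29151.5859 * 100 = 82.4445

82.4445%


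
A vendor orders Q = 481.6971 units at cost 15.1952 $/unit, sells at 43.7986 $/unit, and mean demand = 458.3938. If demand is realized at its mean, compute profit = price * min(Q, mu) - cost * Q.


Sales at mu = min(481.6971, 458.3938) = 458.3938
Revenue = 43.7986 * 458.3938 = 20077.0067
Total cost = 15.1952 * 481.6971 = 7319.4838
Profit = 20077.0067 - 7319.4838 = 12757.5229

12757.5229 $


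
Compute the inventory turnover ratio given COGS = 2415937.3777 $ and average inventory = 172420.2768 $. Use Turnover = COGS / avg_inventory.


Turnover = 2415937.3777 / 172420.2768 = 14.0119

14.0119


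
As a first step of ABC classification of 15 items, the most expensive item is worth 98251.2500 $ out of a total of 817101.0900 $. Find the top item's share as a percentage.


Top item = 98251.2500
Total = 817101.0900
Percentage = 98251.2500 / 817101.0900 * 100 = 12.0244

12.0244%


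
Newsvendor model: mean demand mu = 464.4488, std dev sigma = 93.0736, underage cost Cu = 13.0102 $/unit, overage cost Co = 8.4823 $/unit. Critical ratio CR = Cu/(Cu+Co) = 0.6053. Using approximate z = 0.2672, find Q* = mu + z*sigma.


CR = Cu/(Cu+Co) = 13.0102/(13.0102+8.4823) = 0.6053
z = 0.2672
Q* = 464.4488 + 0.2672 * 93.0736 = 489.3181

489.3181 units


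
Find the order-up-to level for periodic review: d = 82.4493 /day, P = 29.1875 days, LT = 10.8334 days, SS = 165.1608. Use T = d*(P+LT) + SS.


P + LT = 40.0209
d*(P+LT) = 82.4493 * 40.0209 = 3299.6952
T = 3299.6952 + 165.1608 = 3464.8560

3464.8560 units


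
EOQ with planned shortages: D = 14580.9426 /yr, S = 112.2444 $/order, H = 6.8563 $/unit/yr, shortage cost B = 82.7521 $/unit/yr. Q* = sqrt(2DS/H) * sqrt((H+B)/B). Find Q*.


sqrt(2DS/H) = 690.9478
sqrt((H+B)/B) = 1.0406
Q* = 690.9478 * 1.0406 = 719.0020

719.0020 units


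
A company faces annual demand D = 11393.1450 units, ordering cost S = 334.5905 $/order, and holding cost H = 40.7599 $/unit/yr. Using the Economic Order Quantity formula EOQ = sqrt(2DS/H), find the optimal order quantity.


2*D*S = 2 * 11393.1450 * 334.5905 = 7624076.1642
2*D*S/H = 187048.4512
EOQ = sqrt(187048.4512) = 432.4910

432.4910 units


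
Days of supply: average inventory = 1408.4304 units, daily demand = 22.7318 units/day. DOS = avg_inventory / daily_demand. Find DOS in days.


DOS = 1408.4304 / 22.7318 = 61.9586

61.9586 days


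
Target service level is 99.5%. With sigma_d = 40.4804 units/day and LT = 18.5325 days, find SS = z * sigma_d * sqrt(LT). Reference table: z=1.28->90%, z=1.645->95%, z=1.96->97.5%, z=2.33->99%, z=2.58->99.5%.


From the table, SL = 99.5% corresponds to z = 2.58
sqrt(LT) = sqrt(18.5325) = 4.3049
SS = 2.58 * 40.4804 * 4.3049 = 449.6054

449.6054 units


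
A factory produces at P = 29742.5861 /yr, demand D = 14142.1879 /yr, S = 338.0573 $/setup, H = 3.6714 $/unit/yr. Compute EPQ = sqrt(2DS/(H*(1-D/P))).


1 - D/P = 1 - 0.4755 = 0.5245
H*(1-D/P) = 1.9257
2DS = 9561739.7151
EPQ = sqrt(4965331.6011) = 2228.3024

2228.3024 units


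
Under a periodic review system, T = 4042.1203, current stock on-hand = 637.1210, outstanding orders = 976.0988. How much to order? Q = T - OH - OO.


Inventory position = OH + OO = 637.1210 + 976.0988 = 1613.2198
Q = 4042.1203 - 1613.2198 = 2428.9005

2428.9005 units


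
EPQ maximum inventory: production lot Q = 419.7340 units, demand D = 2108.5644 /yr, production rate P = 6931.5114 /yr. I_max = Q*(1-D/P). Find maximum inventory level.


D/P = 0.3042
1 - D/P = 0.6958
I_max = 419.7340 * 0.6958 = 292.0510

292.0510 units


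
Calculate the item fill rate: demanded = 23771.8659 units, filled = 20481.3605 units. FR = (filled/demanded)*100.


FR = 20481.3605 / 23771.8659 * 100 = 86.1580

86.1580%


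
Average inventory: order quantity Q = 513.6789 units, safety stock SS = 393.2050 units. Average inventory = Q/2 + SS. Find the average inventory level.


Q/2 = 256.8394
Avg = 256.8394 + 393.2050 = 650.0444

650.0444 units


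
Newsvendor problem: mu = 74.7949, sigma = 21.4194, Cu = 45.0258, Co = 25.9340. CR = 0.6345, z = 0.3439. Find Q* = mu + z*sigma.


CR = Cu/(Cu+Co) = 45.0258/(45.0258+25.9340) = 0.6345
z = 0.3439
Q* = 74.7949 + 0.3439 * 21.4194 = 82.1610

82.1610 units


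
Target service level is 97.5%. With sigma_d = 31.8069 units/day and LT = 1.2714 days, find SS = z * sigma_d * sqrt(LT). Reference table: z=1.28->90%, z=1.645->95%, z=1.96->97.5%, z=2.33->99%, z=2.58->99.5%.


From the table, SL = 97.5% corresponds to z = 1.96
sqrt(LT) = sqrt(1.2714) = 1.1276
SS = 1.96 * 31.8069 * 1.1276 = 70.2940

70.2940 units


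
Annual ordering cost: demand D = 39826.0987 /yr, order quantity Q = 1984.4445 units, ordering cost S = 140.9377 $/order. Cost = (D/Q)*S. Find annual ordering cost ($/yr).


Number of orders = D/Q = 20.0691
Cost = 20.0691 * 140.9377 = 2828.4987

2828.4987 $/yr


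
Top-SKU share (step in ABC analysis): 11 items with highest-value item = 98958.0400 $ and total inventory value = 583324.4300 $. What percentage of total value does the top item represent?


Top item = 98958.0400
Total = 583324.4300
Percentage = 98958.0400 / 583324.4300 * 100 = 16.9645

16.9645%


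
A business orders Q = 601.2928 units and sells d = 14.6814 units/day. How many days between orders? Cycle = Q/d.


Cycle = 601.2928 / 14.6814 = 40.9561

40.9561 days


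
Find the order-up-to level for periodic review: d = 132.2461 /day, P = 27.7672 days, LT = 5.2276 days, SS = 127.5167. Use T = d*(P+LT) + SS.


P + LT = 32.9948
d*(P+LT) = 132.2461 * 32.9948 = 4363.4336
T = 4363.4336 + 127.5167 = 4490.9503

4490.9503 units


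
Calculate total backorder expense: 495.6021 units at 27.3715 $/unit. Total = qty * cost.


Total = 495.6021 * 27.3715 = 13565.3729

13565.3729 $


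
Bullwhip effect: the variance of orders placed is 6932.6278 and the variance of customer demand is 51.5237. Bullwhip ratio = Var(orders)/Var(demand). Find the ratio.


BW = 6932.6278 / 51.5237 = 134.5522

134.5522


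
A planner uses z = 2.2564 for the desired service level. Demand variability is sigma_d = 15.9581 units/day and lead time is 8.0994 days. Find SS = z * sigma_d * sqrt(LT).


sqrt(LT) = sqrt(8.0994) = 2.8459
SS = 2.2564 * 15.9581 * 2.8459 = 102.4764

102.4764 units


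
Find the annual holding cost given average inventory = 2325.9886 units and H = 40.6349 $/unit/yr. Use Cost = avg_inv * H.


Cost = 2325.9886 * 40.6349 = 94516.3142

94516.3142 $/yr


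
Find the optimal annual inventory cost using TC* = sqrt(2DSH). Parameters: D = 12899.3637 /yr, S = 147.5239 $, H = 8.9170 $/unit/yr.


2*D*S*H = 33937467.8326
TC* = sqrt(33937467.8326) = 5825.5873

5825.5873 $/yr


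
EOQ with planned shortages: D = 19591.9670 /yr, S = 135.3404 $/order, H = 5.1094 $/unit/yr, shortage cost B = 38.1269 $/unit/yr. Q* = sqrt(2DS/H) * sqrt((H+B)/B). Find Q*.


sqrt(2DS/H) = 1018.7856
sqrt((H+B)/B) = 1.0649
Q* = 1018.7856 * 1.0649 = 1084.9040

1084.9040 units


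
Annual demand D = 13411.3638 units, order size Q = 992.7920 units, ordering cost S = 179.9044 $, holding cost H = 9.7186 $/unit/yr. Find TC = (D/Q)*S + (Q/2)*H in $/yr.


Ordering cost = D*S/Q = 2430.2808
Holding cost = Q*H/2 = 4824.2742
TC = 2430.2808 + 4824.2742 = 7254.5550

7254.5550 $/yr


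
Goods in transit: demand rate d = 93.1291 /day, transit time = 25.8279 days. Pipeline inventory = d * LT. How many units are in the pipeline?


Pipeline = 93.1291 * 25.8279 = 2405.3291

2405.3291 units


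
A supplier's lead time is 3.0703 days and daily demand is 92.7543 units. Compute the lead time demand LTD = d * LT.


LTD = 92.7543 * 3.0703 = 284.7835

284.7835 units


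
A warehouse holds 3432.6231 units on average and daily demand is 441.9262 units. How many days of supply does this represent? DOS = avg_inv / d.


DOS = 3432.6231 / 441.9262 = 7.7674

7.7674 days


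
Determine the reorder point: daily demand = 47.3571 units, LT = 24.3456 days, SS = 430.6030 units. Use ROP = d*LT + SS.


d*LT = 47.3571 * 24.3456 = 1152.9370
ROP = 1152.9370 + 430.6030 = 1583.5400

1583.5400 units


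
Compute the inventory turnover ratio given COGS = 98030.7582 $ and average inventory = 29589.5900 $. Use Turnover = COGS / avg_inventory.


Turnover = 98030.7582 / 29589.5900 = 3.3130

3.3130


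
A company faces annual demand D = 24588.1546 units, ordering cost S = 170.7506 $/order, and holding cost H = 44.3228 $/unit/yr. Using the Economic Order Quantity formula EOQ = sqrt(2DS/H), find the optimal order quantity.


2*D*S = 2 * 24588.1546 * 170.7506 = 8396884.3017
2*D*S/H = 189448.4171
EOQ = sqrt(189448.4171) = 435.2567

435.2567 units


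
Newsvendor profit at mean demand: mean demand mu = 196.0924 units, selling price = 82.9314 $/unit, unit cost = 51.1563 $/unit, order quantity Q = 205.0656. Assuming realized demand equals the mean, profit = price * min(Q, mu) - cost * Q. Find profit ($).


Sales at mu = min(205.0656, 196.0924) = 196.0924
Revenue = 82.9314 * 196.0924 = 16262.2173
Total cost = 51.1563 * 205.0656 = 10490.3974
Profit = 16262.2173 - 10490.3974 = 5771.8199

5771.8199 $


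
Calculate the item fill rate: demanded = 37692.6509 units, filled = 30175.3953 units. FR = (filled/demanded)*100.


FR = 30175.3953 / 37692.6509 * 100 = 80.0564

80.0564%


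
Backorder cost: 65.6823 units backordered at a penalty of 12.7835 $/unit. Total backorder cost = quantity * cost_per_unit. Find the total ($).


Total = 65.6823 * 12.7835 = 839.6497

839.6497 $


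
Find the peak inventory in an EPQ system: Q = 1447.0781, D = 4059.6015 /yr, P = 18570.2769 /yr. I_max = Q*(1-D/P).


D/P = 0.2186
1 - D/P = 0.7814
I_max = 1447.0781 * 0.7814 = 1130.7360

1130.7360 units


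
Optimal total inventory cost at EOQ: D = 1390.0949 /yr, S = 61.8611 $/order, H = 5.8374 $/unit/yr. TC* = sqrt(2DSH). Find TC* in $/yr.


2*D*S*H = 1003948.7370
TC* = sqrt(1003948.7370) = 1001.9724

1001.9724 $/yr


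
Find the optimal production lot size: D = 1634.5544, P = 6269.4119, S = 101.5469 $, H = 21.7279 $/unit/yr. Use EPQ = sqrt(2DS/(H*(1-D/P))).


1 - D/P = 1 - 0.2607 = 0.7393
H*(1-D/P) = 16.0630
2DS = 331967.8644
EPQ = sqrt(20666.5845) = 143.7588

143.7588 units


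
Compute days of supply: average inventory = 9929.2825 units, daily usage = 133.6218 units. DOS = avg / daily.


DOS = 9929.2825 / 133.6218 = 74.3089

74.3089 days


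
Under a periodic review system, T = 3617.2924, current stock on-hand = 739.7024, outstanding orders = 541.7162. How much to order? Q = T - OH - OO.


Inventory position = OH + OO = 739.7024 + 541.7162 = 1281.4186
Q = 3617.2924 - 1281.4186 = 2335.8738

2335.8738 units


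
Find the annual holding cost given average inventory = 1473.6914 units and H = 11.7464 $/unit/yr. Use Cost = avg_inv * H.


Cost = 1473.6914 * 11.7464 = 17310.5687

17310.5687 $/yr


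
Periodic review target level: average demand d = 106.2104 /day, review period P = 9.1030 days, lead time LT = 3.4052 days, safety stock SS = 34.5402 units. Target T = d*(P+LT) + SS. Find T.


P + LT = 12.5082
d*(P+LT) = 106.2104 * 12.5082 = 1328.5009
T = 1328.5009 + 34.5402 = 1363.0411

1363.0411 units


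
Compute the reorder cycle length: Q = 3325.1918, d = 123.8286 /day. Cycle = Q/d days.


Cycle = 3325.1918 / 123.8286 = 26.8532

26.8532 days


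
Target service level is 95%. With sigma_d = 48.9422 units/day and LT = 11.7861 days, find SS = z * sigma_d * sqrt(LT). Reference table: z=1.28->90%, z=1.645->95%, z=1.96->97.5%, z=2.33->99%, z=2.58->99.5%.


From the table, SL = 95% corresponds to z = 1.645
sqrt(LT) = sqrt(11.7861) = 3.4331
SS = 1.645 * 48.9422 * 3.4331 = 276.3977

276.3977 units


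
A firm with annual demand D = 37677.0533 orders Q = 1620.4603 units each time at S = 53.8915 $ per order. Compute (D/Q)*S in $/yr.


Number of orders = D/Q = 23.2508
Cost = 23.2508 * 53.8915 = 1253.0223

1253.0223 $/yr


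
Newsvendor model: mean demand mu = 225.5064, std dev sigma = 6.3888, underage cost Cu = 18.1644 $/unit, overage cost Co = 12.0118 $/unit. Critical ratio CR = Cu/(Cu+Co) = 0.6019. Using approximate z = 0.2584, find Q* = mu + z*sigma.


CR = Cu/(Cu+Co) = 18.1644/(18.1644+12.0118) = 0.6019
z = 0.2584
Q* = 225.5064 + 0.2584 * 6.3888 = 227.1573

227.1573 units


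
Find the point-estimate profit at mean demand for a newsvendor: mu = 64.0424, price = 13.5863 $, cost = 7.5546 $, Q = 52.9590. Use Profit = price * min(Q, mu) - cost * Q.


Sales at mu = min(52.9590, 64.0424) = 52.9590
Revenue = 13.5863 * 52.9590 = 719.5169
Total cost = 7.5546 * 52.9590 = 400.0841
Profit = 719.5169 - 400.0841 = 319.4328

319.4328 $


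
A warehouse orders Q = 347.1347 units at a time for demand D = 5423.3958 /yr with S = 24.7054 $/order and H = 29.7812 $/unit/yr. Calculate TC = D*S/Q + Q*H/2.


Ordering cost = D*S/Q = 385.9803
Holding cost = Q*H/2 = 5169.0440
TC = 385.9803 + 5169.0440 = 5555.0243

5555.0243 $/yr


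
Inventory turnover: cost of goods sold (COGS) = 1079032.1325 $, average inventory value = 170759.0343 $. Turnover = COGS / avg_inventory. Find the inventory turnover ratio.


Turnover = 1079032.1325 / 170759.0343 = 6.3190

6.3190


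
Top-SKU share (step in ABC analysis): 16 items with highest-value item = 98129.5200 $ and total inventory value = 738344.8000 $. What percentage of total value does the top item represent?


Top item = 98129.5200
Total = 738344.8000
Percentage = 98129.5200 / 738344.8000 * 100 = 13.2905

13.2905%


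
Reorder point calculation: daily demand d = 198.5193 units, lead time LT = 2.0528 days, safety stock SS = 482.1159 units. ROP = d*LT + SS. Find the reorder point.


d*LT = 198.5193 * 2.0528 = 407.5204
ROP = 407.5204 + 482.1159 = 889.6363

889.6363 units


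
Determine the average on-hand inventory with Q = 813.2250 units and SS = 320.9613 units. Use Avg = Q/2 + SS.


Q/2 = 406.6125
Avg = 406.6125 + 320.9613 = 727.5738

727.5738 units


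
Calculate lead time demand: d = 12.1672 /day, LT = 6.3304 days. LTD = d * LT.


LTD = 12.1672 * 6.3304 = 77.0232

77.0232 units


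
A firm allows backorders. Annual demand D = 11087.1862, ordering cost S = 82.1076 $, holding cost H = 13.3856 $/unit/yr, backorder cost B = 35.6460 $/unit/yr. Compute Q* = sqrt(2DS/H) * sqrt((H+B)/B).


sqrt(2DS/H) = 368.8064
sqrt((H+B)/B) = 1.1728
Q* = 368.8064 * 1.1728 = 432.5448

432.5448 units


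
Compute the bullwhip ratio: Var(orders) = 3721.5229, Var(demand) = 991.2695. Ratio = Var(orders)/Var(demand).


BW = 3721.5229 / 991.2695 = 3.7543

3.7543


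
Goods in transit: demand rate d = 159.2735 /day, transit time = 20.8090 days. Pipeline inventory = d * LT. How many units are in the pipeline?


Pipeline = 159.2735 * 20.8090 = 3314.3223

3314.3223 units


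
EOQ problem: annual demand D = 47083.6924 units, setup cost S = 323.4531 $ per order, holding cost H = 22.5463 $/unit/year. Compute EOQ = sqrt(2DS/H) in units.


2*D*S = 2 * 47083.6924 * 323.4531 = 30458732.5325
2*D*S/H = 1350941.5085
EOQ = sqrt(1350941.5085) = 1162.3001

1162.3001 units


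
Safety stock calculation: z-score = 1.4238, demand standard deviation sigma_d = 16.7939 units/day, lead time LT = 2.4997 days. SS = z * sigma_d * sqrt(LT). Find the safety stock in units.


sqrt(LT) = sqrt(2.4997) = 1.5810
SS = 1.4238 * 16.7939 * 1.5810 = 37.8046

37.8046 units


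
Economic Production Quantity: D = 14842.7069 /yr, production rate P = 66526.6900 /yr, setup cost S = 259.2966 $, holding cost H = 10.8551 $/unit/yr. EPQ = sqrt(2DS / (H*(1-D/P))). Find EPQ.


1 - D/P = 1 - 0.2231 = 0.7769
H*(1-D/P) = 8.4332
2DS = 7697326.8679
EPQ = sqrt(912737.8085) = 955.3731

955.3731 units


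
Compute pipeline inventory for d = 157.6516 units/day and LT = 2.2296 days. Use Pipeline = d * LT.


Pipeline = 157.6516 * 2.2296 = 351.5000

351.5000 units


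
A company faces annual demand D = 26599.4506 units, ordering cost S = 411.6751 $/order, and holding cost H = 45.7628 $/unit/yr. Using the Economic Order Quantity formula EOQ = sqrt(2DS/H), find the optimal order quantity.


2*D*S = 2 * 26599.4506 * 411.6751 = 21900662.9714
2*D*S/H = 478569.1210
EOQ = sqrt(478569.1210) = 691.7869

691.7869 units


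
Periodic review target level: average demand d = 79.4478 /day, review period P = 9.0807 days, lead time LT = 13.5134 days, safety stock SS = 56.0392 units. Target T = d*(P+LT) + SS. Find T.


P + LT = 22.5941
d*(P+LT) = 79.4478 * 22.5941 = 1795.0515
T = 1795.0515 + 56.0392 = 1851.0907

1851.0907 units


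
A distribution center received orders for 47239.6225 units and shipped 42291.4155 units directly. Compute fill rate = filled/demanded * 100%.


FR = 42291.4155 / 47239.6225 * 100 = 89.5253

89.5253%


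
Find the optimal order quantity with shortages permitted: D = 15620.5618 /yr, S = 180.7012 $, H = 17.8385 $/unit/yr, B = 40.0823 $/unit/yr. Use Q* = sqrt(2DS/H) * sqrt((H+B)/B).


sqrt(2DS/H) = 562.5546
sqrt((H+B)/B) = 1.2021
Q* = 562.5546 * 1.2021 = 676.2474

676.2474 units


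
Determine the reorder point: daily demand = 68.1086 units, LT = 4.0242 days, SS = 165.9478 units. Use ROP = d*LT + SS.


d*LT = 68.1086 * 4.0242 = 274.0826
ROP = 274.0826 + 165.9478 = 440.0304

440.0304 units


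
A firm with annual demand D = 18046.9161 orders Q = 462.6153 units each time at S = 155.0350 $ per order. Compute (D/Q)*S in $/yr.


Number of orders = D/Q = 39.0106
Cost = 39.0106 * 155.0350 = 6048.0136

6048.0136 $/yr


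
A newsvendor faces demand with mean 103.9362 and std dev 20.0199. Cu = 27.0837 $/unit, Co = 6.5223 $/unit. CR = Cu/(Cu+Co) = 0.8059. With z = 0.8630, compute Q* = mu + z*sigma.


CR = Cu/(Cu+Co) = 27.0837/(27.0837+6.5223) = 0.8059
z = 0.8630
Q* = 103.9362 + 0.8630 * 20.0199 = 121.2134

121.2134 units


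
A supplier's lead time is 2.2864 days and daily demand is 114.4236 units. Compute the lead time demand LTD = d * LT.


LTD = 114.4236 * 2.2864 = 261.6181

261.6181 units


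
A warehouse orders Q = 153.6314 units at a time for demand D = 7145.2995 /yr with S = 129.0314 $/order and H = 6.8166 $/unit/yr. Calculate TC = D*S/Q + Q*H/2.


Ordering cost = D*S/Q = 6001.1690
Holding cost = Q*H/2 = 523.6219
TC = 6001.1690 + 523.6219 = 6524.7909

6524.7909 $/yr


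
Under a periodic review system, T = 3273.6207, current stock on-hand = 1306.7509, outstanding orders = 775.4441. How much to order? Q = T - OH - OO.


Inventory position = OH + OO = 1306.7509 + 775.4441 = 2082.1950
Q = 3273.6207 - 2082.1950 = 1191.4257

1191.4257 units


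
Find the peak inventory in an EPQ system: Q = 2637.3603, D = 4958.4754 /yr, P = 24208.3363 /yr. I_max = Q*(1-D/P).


D/P = 0.2048
1 - D/P = 0.7952
I_max = 2637.3603 * 0.7952 = 2097.1627

2097.1627 units


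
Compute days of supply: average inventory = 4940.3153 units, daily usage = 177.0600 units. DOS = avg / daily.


DOS = 4940.3153 / 177.0600 = 27.9019

27.9019 days


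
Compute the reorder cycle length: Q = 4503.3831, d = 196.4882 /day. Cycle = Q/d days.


Cycle = 4503.3831 / 196.4882 = 22.9194

22.9194 days


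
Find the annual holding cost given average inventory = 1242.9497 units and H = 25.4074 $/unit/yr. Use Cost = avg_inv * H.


Cost = 1242.9497 * 25.4074 = 31580.1202

31580.1202 $/yr


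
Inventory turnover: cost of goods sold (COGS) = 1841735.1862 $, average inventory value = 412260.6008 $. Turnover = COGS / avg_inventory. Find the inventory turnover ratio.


Turnover = 1841735.1862 / 412260.6008 = 4.4674

4.4674


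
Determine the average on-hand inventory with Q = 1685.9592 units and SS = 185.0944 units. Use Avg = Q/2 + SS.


Q/2 = 842.9796
Avg = 842.9796 + 185.0944 = 1028.0740

1028.0740 units


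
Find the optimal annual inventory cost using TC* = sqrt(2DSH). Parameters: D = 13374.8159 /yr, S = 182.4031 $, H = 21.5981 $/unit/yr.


2*D*S*H = 105381789.9963
TC* = sqrt(105381789.9963) = 10265.5633

10265.5633 $/yr


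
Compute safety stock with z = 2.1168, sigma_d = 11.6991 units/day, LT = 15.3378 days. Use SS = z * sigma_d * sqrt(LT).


sqrt(LT) = sqrt(15.3378) = 3.9164
SS = 2.1168 * 11.6991 * 3.9164 = 96.9871

96.9871 units


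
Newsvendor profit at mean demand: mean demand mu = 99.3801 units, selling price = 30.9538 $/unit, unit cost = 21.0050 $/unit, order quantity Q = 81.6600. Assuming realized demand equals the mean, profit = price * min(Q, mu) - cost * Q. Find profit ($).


Sales at mu = min(81.6600, 99.3801) = 81.6600
Revenue = 30.9538 * 81.6600 = 2527.6873
Total cost = 21.0050 * 81.6600 = 1715.2683
Profit = 2527.6873 - 1715.2683 = 812.4190

812.4190 $


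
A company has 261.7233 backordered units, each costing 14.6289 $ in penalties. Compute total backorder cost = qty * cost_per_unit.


Total = 261.7233 * 14.6289 = 3828.7240

3828.7240 $


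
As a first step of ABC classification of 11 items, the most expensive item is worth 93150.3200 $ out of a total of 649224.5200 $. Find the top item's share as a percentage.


Top item = 93150.3200
Total = 649224.5200
Percentage = 93150.3200 / 649224.5200 * 100 = 14.3479

14.3479%


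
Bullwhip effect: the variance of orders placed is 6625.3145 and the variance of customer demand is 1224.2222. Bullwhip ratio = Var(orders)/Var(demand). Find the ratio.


BW = 6625.3145 / 1224.2222 = 5.4119

5.4119


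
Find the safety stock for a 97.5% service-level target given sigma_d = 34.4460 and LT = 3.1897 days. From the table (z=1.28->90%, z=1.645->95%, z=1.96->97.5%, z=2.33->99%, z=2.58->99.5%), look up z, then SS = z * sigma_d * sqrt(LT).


From the table, SL = 97.5% corresponds to z = 1.96
sqrt(LT) = sqrt(3.1897) = 1.7860
SS = 1.96 * 34.4460 * 1.7860 = 120.5785

120.5785 units


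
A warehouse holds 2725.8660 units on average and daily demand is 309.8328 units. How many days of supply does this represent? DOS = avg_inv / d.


DOS = 2725.8660 / 309.8328 = 8.7979

8.7979 days


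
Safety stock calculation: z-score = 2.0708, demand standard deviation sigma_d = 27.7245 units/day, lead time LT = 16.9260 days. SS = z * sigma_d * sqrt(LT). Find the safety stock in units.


sqrt(LT) = sqrt(16.9260) = 4.1141
SS = 2.0708 * 27.7245 * 4.1141 = 236.1995

236.1995 units


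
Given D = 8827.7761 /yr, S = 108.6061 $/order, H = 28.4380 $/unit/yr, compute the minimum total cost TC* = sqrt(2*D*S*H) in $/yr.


2*D*S*H = 54529883.9906
TC* = sqrt(54529883.9906) = 7384.4353

7384.4353 $/yr


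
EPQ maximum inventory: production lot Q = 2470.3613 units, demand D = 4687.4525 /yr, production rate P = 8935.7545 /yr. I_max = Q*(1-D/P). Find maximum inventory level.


D/P = 0.5246
1 - D/P = 0.4754
I_max = 2470.3613 * 0.4754 = 1174.4773

1174.4773 units


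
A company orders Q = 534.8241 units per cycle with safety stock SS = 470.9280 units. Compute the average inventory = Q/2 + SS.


Q/2 = 267.4121
Avg = 267.4121 + 470.9280 = 738.3401

738.3401 units


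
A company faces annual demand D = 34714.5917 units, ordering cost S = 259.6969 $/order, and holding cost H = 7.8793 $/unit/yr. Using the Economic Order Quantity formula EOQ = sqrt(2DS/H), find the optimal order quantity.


2*D*S = 2 * 34714.5917 * 259.6969 = 18030543.6985
2*D*S/H = 2288343.3425
EOQ = sqrt(2288343.3425) = 1512.7271

1512.7271 units


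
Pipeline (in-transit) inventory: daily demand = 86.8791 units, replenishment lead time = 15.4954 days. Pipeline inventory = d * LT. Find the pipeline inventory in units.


Pipeline = 86.8791 * 15.4954 = 1346.2264

1346.2264 units


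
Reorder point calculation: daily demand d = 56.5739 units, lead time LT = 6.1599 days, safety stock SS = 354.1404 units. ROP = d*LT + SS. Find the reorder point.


d*LT = 56.5739 * 6.1599 = 348.4896
ROP = 348.4896 + 354.1404 = 702.6300

702.6300 units


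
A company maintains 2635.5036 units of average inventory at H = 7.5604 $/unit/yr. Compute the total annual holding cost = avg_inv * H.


Cost = 2635.5036 * 7.5604 = 19925.4614

19925.4614 $/yr


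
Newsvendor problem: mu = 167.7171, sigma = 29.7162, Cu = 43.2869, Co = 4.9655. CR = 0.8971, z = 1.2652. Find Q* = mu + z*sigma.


CR = Cu/(Cu+Co) = 43.2869/(43.2869+4.9655) = 0.8971
z = 1.2652
Q* = 167.7171 + 1.2652 * 29.7162 = 205.3140

205.3140 units


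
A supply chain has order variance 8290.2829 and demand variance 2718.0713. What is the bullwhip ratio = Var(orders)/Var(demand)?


BW = 8290.2829 / 2718.0713 = 3.0501

3.0501


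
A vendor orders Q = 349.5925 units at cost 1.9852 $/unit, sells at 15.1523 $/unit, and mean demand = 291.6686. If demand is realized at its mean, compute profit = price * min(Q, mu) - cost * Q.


Sales at mu = min(349.5925, 291.6686) = 291.6686
Revenue = 15.1523 * 291.6686 = 4419.4501
Total cost = 1.9852 * 349.5925 = 694.0110
Profit = 4419.4501 - 694.0110 = 3725.4391

3725.4391 $


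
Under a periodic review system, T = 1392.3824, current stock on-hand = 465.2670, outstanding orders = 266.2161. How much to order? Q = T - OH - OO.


Inventory position = OH + OO = 465.2670 + 266.2161 = 731.4831
Q = 1392.3824 - 731.4831 = 660.8993

660.8993 units


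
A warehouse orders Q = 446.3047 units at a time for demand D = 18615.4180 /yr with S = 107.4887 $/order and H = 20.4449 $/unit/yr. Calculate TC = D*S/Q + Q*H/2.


Ordering cost = D*S/Q = 4483.3655
Holding cost = Q*H/2 = 4562.3275
TC = 4483.3655 + 4562.3275 = 9045.6929

9045.6929 $/yr


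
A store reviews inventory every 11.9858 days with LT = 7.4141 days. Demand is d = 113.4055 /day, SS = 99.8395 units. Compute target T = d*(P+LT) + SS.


P + LT = 19.3999
d*(P+LT) = 113.4055 * 19.3999 = 2200.0554
T = 2200.0554 + 99.8395 = 2299.8949

2299.8949 units


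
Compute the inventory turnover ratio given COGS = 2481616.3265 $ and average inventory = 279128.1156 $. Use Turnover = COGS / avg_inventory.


Turnover = 2481616.3265 / 279128.1156 = 8.8906

8.8906


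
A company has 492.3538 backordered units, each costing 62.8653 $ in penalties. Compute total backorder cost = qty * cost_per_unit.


Total = 492.3538 * 62.8653 = 30951.9693

30951.9693 $


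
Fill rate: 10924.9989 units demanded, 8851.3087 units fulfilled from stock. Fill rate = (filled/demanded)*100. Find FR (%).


FR = 8851.3087 / 10924.9989 * 100 = 81.0189

81.0189%


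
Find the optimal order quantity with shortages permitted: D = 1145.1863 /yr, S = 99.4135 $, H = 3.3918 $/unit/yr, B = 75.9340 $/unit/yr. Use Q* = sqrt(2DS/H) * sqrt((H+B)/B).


sqrt(2DS/H) = 259.0960
sqrt((H+B)/B) = 1.0221
Q* = 259.0960 * 1.0221 = 264.8194

264.8194 units


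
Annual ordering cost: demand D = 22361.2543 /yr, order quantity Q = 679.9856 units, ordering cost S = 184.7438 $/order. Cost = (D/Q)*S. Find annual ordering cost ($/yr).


Number of orders = D/Q = 32.8849
Cost = 32.8849 * 184.7438 = 6075.2803

6075.2803 $/yr


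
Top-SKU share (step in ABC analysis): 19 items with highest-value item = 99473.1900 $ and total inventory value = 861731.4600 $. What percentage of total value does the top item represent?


Top item = 99473.1900
Total = 861731.4600
Percentage = 99473.1900 / 861731.4600 * 100 = 11.5434

11.5434%


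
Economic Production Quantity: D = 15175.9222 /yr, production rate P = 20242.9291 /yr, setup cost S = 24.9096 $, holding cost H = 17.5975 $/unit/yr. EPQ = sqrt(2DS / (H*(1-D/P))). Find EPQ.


1 - D/P = 1 - 0.7497 = 0.2503
H*(1-D/P) = 4.4048
2DS = 756052.3033
EPQ = sqrt(171641.6676) = 414.2966

414.2966 units


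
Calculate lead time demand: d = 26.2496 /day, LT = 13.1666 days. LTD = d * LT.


LTD = 26.2496 * 13.1666 = 345.6180

345.6180 units


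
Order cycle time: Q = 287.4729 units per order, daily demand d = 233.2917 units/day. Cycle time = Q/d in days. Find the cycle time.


Cycle = 287.4729 / 233.2917 = 1.2322

1.2322 days


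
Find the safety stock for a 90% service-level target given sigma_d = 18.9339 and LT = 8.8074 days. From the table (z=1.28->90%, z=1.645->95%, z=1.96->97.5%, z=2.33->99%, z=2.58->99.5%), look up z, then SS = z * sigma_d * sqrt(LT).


From the table, SL = 90% corresponds to z = 1.28
sqrt(LT) = sqrt(8.8074) = 2.9677
SS = 1.28 * 18.9339 * 2.9677 = 71.9240

71.9240 units


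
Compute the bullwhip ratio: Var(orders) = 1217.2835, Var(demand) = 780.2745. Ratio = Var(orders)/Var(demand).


BW = 1217.2835 / 780.2745 = 1.5601

1.5601


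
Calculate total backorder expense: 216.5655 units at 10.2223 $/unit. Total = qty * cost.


Total = 216.5655 * 10.2223 = 2213.7975

2213.7975 $


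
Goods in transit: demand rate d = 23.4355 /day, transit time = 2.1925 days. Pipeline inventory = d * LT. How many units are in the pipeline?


Pipeline = 23.4355 * 2.1925 = 51.3823

51.3823 units


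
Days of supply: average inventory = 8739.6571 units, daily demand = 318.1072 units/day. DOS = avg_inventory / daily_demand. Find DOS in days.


DOS = 8739.6571 / 318.1072 = 27.4739

27.4739 days


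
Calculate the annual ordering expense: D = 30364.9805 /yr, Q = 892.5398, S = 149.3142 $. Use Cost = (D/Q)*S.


Number of orders = D/Q = 34.0209
Cost = 34.0209 * 149.3142 = 5079.7990

5079.7990 $/yr


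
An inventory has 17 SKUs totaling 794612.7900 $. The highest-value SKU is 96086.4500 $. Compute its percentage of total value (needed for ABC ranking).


Top item = 96086.4500
Total = 794612.7900
Percentage = 96086.4500 / 794612.7900 * 100 = 12.0922

12.0922%


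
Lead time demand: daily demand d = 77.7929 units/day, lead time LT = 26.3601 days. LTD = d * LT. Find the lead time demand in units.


LTD = 77.7929 * 26.3601 = 2050.6286

2050.6286 units


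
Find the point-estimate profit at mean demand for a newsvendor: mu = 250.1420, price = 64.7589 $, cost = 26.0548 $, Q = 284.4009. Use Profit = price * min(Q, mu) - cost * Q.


Sales at mu = min(284.4009, 250.1420) = 250.1420
Revenue = 64.7589 * 250.1420 = 16198.9208
Total cost = 26.0548 * 284.4009 = 7410.0086
Profit = 16198.9208 - 7410.0086 = 8788.9122

8788.9122 $


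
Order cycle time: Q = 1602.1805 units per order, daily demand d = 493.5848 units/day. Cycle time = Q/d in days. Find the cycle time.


Cycle = 1602.1805 / 493.5848 = 3.2460

3.2460 days


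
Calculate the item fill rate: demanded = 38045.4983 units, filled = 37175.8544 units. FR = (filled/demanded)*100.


FR = 37175.8544 / 38045.4983 * 100 = 97.7142

97.7142%


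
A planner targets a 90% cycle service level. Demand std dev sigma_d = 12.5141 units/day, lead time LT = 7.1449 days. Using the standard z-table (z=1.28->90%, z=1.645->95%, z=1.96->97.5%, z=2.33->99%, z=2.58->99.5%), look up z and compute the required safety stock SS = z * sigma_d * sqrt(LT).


From the table, SL = 90% corresponds to z = 1.28
sqrt(LT) = sqrt(7.1449) = 2.6730
SS = 1.28 * 12.5141 * 2.6730 = 42.8162

42.8162 units


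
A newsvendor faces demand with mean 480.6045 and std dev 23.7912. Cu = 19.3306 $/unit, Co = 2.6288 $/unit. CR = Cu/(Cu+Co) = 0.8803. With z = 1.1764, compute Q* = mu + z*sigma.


CR = Cu/(Cu+Co) = 19.3306/(19.3306+2.6288) = 0.8803
z = 1.1764
Q* = 480.6045 + 1.1764 * 23.7912 = 508.5925

508.5925 units


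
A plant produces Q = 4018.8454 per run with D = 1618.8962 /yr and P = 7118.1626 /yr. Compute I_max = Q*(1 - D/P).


D/P = 0.2274
1 - D/P = 0.7726
I_max = 4018.8454 * 0.7726 = 3104.8323

3104.8323 units


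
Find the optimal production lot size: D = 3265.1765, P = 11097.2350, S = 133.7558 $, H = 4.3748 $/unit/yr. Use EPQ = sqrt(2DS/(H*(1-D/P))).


1 - D/P = 1 - 0.2942 = 0.7058
H*(1-D/P) = 3.0876
2DS = 873472.5898
EPQ = sqrt(282898.0396) = 531.8816

531.8816 units


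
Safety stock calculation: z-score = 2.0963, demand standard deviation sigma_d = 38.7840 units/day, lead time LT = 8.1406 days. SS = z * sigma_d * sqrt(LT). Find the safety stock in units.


sqrt(LT) = sqrt(8.1406) = 2.8532
SS = 2.0963 * 38.7840 * 2.8532 = 231.9713

231.9713 units


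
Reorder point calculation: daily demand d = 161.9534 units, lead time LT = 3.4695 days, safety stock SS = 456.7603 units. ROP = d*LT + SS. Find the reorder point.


d*LT = 161.9534 * 3.4695 = 561.8973
ROP = 561.8973 + 456.7603 = 1018.6576

1018.6576 units


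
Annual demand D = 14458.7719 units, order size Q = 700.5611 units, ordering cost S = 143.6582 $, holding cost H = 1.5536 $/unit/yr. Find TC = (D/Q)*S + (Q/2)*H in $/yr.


Ordering cost = D*S/Q = 2964.9393
Holding cost = Q*H/2 = 544.1959
TC = 2964.9393 + 544.1959 = 3509.1352

3509.1352 $/yr


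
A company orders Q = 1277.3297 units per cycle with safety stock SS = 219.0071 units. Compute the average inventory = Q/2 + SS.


Q/2 = 638.6649
Avg = 638.6649 + 219.0071 = 857.6720

857.6720 units


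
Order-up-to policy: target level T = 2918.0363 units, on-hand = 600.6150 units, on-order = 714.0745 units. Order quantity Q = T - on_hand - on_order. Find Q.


Inventory position = OH + OO = 600.6150 + 714.0745 = 1314.6895
Q = 2918.0363 - 1314.6895 = 1603.3468

1603.3468 units


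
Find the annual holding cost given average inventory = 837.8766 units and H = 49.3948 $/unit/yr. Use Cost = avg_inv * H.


Cost = 837.8766 * 49.3948 = 41386.7471

41386.7471 $/yr


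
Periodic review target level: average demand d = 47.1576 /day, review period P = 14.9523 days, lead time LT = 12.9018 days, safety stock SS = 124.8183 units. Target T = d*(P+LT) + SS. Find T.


P + LT = 27.8541
d*(P+LT) = 47.1576 * 27.8541 = 1313.5325
T = 1313.5325 + 124.8183 = 1438.3508

1438.3508 units


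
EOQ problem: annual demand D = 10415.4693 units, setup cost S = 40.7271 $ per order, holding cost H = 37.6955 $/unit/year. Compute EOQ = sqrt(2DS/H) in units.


2*D*S = 2 * 10415.4693 * 40.7271 = 848383.7195
2*D*S/H = 22506.2334
EOQ = sqrt(22506.2334) = 150.0208

150.0208 units


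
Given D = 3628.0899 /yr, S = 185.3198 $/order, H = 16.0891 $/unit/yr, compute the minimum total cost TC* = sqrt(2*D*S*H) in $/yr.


2*D*S*H = 21635234.6274
TC* = sqrt(21635234.6274) = 4651.3691

4651.3691 $/yr


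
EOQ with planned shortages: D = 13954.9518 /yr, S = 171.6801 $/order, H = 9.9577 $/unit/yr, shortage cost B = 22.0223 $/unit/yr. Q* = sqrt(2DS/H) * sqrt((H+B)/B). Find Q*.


sqrt(2DS/H) = 693.6807
sqrt((H+B)/B) = 1.2051
Q* = 693.6807 * 1.2051 = 835.9254

835.9254 units


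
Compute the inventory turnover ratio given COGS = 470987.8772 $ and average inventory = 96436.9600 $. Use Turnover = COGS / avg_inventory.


Turnover = 470987.8772 / 96436.9600 = 4.8839

4.8839


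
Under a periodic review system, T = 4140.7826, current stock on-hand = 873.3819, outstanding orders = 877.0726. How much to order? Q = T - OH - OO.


Inventory position = OH + OO = 873.3819 + 877.0726 = 1750.4545
Q = 4140.7826 - 1750.4545 = 2390.3281

2390.3281 units


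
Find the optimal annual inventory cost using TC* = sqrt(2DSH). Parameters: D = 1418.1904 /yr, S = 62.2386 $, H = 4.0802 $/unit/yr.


2*D*S*H = 720287.3763
TC* = sqrt(720287.3763) = 848.6975

848.6975 $/yr


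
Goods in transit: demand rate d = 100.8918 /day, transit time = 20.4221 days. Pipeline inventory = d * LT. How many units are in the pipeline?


Pipeline = 100.8918 * 20.4221 = 2060.4224

2060.4224 units


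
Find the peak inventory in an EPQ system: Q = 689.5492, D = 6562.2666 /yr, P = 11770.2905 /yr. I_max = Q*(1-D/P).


D/P = 0.5575
1 - D/P = 0.4425
I_max = 689.5492 * 0.4425 = 305.1062

305.1062 units


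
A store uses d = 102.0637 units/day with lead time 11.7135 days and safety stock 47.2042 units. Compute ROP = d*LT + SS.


d*LT = 102.0637 * 11.7135 = 1195.5231
ROP = 1195.5231 + 47.2042 = 1242.7273

1242.7273 units


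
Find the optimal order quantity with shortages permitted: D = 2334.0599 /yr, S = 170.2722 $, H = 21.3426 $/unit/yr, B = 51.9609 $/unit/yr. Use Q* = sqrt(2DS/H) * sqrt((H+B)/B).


sqrt(2DS/H) = 192.9831
sqrt((H+B)/B) = 1.1877
Q* = 192.9831 * 1.1877 = 229.2151

229.2151 units


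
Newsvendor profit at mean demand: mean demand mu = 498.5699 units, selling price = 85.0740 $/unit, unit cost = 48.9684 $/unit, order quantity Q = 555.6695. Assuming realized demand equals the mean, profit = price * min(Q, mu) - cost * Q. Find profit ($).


Sales at mu = min(555.6695, 498.5699) = 498.5699
Revenue = 85.0740 * 498.5699 = 42415.3357
Total cost = 48.9684 * 555.6695 = 27210.2463
Profit = 42415.3357 - 27210.2463 = 15205.0893

15205.0893 $


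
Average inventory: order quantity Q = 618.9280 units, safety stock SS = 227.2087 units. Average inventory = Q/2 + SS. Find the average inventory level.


Q/2 = 309.4640
Avg = 309.4640 + 227.2087 = 536.6727

536.6727 units


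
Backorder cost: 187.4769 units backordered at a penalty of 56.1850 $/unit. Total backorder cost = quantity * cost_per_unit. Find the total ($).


Total = 187.4769 * 56.1850 = 10533.3896

10533.3896 $


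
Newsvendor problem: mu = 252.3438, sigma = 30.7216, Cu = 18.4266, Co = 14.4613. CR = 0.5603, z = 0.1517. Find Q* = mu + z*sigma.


CR = Cu/(Cu+Co) = 18.4266/(18.4266+14.4613) = 0.5603
z = 0.1517
Q* = 252.3438 + 0.1517 * 30.7216 = 257.0043

257.0043 units


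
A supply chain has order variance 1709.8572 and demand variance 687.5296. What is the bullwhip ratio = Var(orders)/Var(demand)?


BW = 1709.8572 / 687.5296 = 2.4870

2.4870


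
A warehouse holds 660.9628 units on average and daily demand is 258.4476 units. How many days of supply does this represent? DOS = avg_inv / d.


DOS = 660.9628 / 258.4476 = 2.5574

2.5574 days
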